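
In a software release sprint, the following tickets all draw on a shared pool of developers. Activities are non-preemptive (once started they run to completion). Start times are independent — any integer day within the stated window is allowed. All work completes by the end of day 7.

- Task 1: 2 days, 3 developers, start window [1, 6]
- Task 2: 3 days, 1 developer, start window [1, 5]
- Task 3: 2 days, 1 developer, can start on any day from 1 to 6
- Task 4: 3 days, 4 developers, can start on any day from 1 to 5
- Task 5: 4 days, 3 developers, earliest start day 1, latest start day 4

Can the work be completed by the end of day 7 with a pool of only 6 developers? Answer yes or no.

yes

Schedule Task 1@1, Task 2@3, Task 3@3, Task 4@5, Task 5@1: d1:6  d2:6  d3:5  d4:5  d5:5  d6:4  d7:4 — peak 6 ≤ 6.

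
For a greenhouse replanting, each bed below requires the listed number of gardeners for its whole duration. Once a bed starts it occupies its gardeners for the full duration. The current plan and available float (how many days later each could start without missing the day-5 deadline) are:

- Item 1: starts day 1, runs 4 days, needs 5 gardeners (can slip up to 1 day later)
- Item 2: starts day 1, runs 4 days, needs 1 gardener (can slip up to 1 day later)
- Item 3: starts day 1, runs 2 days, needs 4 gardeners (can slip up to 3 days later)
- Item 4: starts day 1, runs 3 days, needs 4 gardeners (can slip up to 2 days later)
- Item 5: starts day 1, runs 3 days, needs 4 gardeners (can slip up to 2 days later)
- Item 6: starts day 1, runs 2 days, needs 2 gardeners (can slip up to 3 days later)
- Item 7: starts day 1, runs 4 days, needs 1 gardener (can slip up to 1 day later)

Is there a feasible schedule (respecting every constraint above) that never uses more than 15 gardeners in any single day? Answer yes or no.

Schedule Item 1@1, Item 2@1, Item 3@1, Item 4@1, Item 5@3, Item 6@4, Item 7@1: d1:15  d2:15  d3:15  d4:13  d5:6 — peak 15 ≤ 15.

yes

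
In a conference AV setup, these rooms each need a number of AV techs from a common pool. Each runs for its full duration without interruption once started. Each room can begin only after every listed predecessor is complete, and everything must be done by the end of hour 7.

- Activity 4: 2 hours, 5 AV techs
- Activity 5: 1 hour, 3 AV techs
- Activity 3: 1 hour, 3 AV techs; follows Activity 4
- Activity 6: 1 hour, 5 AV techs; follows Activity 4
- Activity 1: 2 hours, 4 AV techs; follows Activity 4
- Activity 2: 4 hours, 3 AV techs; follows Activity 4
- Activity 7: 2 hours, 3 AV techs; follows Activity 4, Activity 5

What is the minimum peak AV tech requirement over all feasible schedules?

8

Early-start (Activity 4@1, Activity 5@1, Activity 3@3, Activity 6@3, Activity 1@3, Activity 2@3, Activity 7@3) gives peak 18: h1:8  h2:5  h3:18  h4:10  h5:3  h6:3  h7:0.
Shift Activity 1→4, Activity 2→4, Activity 7→6.
Schedule Activity 4@1, Activity 5@1, Activity 3@3, Activity 6@3, Activity 1@4, Activity 2@4, Activity 7@6: h1:8  h2:5  h3:8  h4:7  h5:7  h6:6  h7:6 — peak 8.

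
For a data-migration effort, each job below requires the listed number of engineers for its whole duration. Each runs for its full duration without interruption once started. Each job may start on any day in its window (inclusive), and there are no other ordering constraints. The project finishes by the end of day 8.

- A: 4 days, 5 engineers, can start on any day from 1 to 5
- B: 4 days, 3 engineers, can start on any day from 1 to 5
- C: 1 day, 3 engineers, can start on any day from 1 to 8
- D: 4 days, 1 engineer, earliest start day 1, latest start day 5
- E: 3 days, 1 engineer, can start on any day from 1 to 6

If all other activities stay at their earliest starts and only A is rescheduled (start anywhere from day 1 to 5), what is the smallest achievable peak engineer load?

8

A@1: d1:13  d2:10  d3:10  d4:9  d5:0  d6:0  d7:0  d8:0 → peak 13
A@2: d1:8  d2:10  d3:10  d4:9  d5:5  d6:0  d7:0  d8:0 → peak 10
A@3: d1:8  d2:5  d3:10  d4:9  d5:5  d6:5  d7:0  d8:0 → peak 10
A@4: d1:8  d2:5  d3:5  d4:9  d5:5  d6:5  d7:5  d8:0 → peak 9
A@5: d1:8  d2:5  d3:5  d4:4  d5:5  d6:5  d7:5  d8:5 → peak 8
Best is A@5, peak 8.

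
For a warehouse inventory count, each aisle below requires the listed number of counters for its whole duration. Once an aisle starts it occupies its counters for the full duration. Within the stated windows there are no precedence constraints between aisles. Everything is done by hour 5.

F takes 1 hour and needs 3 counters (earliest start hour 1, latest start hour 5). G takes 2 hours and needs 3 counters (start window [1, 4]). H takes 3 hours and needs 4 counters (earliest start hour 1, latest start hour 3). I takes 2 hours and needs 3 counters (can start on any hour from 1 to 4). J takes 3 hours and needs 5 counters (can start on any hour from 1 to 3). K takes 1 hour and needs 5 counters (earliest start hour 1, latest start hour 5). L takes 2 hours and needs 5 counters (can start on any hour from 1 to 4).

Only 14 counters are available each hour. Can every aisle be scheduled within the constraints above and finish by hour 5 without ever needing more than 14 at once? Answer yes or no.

Schedule F@1, G@1, H@2, I@3, J@1, K@5, L@4: h1:11  h2:12  h3:12  h4:12  h5:10 — peak 12 ≤ 14.

yes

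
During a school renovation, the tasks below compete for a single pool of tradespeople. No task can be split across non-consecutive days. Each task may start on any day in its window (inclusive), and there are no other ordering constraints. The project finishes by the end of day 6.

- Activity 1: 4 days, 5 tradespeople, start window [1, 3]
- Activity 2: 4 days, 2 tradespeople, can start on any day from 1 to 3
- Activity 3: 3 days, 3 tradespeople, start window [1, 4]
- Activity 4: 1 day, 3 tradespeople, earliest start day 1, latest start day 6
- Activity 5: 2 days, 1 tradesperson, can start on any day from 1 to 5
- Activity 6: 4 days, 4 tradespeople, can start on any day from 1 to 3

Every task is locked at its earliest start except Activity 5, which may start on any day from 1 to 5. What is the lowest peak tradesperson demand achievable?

Activity 5@1: d1:18  d2:15  d3:14  d4:11  d5:0  d6:0 → peak 18
Activity 5@2: d1:17  d2:15  d3:15  d4:11  d5:0  d6:0 → peak 17
Activity 5@3: d1:17  d2:14  d3:15  d4:12  d5:0  d6:0 → peak 17
Activity 5@4: d1:17  d2:14  d3:14  d4:12  d5:1  d6:0 → peak 17
Activity 5@5: d1:17  d2:14  d3:14  d4:11  d5:1  d6:1 → peak 17
Best is Activity 5@2, peak 17.

17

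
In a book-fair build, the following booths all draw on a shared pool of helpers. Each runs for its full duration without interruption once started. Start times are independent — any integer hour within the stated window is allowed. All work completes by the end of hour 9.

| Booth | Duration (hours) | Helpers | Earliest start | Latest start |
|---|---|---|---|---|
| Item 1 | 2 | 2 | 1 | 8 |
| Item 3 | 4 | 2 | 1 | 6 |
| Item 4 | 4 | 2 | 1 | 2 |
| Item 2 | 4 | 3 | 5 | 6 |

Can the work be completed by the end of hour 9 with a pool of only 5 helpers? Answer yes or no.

yes

Schedule Item 1@1, Item 3@3, Item 4@1, Item 2@5: h1:4  h2:4  h3:4  h4:4  h5:5  h6:5  h7:3  h8:3  h9:0 — peak 5 ≤ 5.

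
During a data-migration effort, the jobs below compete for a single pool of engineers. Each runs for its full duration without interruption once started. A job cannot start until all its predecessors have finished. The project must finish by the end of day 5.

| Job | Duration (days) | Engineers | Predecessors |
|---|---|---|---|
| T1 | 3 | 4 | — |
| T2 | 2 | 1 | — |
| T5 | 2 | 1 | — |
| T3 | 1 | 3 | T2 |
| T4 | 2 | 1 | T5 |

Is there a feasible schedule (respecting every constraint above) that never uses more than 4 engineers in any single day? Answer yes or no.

no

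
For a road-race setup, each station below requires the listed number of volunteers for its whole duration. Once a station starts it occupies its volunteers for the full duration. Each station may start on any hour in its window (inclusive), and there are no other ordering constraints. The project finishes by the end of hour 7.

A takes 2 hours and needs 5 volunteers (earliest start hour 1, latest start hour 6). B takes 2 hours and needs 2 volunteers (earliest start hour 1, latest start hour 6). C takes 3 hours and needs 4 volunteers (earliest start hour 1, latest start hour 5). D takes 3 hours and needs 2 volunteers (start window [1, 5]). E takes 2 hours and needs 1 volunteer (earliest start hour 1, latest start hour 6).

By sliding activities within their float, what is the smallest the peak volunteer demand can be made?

Early-start (A@1, B@1, C@1, D@1, E@1) gives peak 14: h1:14  h2:14  h3:6  h4:0  h5:0  h6:0  h7:0.
Shift B→3, C→3, D→5.
Schedule A@1, B@3, C@3, D@5, E@1: h1:6  h2:6  h3:6  h4:6  h5:6  h6:2  h7:2 — peak 6.

6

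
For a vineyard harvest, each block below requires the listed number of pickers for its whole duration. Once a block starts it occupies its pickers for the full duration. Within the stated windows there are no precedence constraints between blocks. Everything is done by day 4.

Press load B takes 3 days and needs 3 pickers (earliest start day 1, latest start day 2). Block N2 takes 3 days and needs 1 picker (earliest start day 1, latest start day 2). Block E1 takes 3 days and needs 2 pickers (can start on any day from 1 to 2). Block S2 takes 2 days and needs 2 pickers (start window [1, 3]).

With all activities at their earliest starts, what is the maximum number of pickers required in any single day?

Early-start schedule: Press load B@1, Block N2@1, Block E1@1, Block S2@1.
Load per day: day 1: 8, day 2: 8, day 3: 6, day 4: 0.
Peak is 8.

8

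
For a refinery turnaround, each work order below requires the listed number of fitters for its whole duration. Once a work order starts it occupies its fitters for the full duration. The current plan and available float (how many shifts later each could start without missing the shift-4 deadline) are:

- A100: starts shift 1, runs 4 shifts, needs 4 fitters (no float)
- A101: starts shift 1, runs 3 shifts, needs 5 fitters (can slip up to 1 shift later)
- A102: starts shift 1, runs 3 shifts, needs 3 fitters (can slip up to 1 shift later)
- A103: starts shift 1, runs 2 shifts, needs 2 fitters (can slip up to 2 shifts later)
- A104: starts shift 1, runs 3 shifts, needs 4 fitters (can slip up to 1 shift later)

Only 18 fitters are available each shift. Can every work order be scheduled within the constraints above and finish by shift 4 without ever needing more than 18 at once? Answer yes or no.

yes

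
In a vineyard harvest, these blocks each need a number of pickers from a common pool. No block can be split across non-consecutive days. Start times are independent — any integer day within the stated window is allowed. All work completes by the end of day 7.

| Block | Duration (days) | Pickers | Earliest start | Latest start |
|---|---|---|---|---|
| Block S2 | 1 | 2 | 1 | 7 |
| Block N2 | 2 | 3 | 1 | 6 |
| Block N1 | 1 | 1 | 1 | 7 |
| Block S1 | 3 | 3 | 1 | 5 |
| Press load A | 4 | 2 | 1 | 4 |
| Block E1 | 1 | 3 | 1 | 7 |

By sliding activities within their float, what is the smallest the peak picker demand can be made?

5

Early-start (Block S2@1, Block N2@1, Block N1@1, Block S1@1, Press load A@1, Block E1@1) gives peak 14: d1:14  d2:8  d3:5  d4:2  d5:0  d6:0  d7:0.
Shift Block N1→2, Block S1→3, Press load A→3, Block E1→6.
Schedule Block S2@1, Block N2@1, Block N1@2, Block S1@3, Press load A@3, Block E1@6: d1:5  d2:4  d3:5  d4:5  d5:5  d6:5  d7:0 — peak 5.
Total picker-days = 29 over 7 days ⇒ peak ≥ ⌈29/7⌉ = 5, so 5 is optimal.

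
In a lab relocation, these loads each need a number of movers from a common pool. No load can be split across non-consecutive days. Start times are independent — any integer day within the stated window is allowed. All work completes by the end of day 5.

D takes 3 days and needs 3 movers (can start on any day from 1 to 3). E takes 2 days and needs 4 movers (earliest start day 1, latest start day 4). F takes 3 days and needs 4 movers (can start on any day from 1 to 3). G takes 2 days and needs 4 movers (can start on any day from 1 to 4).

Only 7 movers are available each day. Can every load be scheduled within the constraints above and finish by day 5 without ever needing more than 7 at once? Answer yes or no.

Total mover-days = 37; over 5 days the average is 37/5 > 7, so some day must exceed 7.

no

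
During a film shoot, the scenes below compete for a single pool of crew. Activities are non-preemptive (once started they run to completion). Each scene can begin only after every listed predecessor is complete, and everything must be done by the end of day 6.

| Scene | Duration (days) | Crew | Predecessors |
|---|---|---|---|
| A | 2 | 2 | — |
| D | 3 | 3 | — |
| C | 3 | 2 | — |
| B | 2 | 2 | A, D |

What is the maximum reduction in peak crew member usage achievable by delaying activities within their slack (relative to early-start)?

Early-start peak: d1:7  d2:7  d3:5  d4:2  d5:2  d6:0 ⇒ 7.
Leveled (A@1, D@1, C@3, B@4): d1:5  d2:5  d3:5  d4:4  d5:4  d6:0 ⇒ 5.
Reduction 7 − 5 = 2.

2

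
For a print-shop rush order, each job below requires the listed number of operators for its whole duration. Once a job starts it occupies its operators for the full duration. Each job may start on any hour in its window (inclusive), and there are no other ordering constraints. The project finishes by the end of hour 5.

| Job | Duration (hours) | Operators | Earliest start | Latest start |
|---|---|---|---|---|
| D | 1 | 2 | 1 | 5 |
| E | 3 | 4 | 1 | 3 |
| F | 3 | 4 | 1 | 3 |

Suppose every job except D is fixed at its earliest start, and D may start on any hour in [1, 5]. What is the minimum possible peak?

D@1: h1:10  h2:8  h3:8  h4:0  h5:0 → peak 10
D@2: h1:8  h2:10  h3:8  h4:0  h5:0 → peak 10
D@3: h1:8  h2:8  h3:10  h4:0  h5:0 → peak 10
D@4: h1:8  h2:8  h3:8  h4:2  h5:0 → peak 8
D@5: h1:8  h2:8  h3:8  h4:0  h5:2 → peak 8
Best is D@4, peak 8.

8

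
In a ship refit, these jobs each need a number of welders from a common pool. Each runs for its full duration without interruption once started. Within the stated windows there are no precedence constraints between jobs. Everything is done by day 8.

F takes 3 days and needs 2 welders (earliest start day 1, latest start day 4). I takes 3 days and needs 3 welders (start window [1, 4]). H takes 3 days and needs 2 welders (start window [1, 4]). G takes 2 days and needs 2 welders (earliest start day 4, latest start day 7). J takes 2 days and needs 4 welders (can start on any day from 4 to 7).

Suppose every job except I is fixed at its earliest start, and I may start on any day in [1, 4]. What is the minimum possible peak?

7

I@1: d1:7  d2:7  d3:7  d4:6  d5:6  d6:0  d7:0  d8:0 → peak 7
I@2: d1:4  d2:7  d3:7  d4:9  d5:6  d6:0  d7:0  d8:0 → peak 9
I@3: d1:4  d2:4  d3:7  d4:9  d5:9  d6:0  d7:0  d8:0 → peak 9
I@4: d1:4  d2:4  d3:4  d4:9  d5:9  d6:3  d7:0  d8:0 → peak 9
Best is I@1, peak 7.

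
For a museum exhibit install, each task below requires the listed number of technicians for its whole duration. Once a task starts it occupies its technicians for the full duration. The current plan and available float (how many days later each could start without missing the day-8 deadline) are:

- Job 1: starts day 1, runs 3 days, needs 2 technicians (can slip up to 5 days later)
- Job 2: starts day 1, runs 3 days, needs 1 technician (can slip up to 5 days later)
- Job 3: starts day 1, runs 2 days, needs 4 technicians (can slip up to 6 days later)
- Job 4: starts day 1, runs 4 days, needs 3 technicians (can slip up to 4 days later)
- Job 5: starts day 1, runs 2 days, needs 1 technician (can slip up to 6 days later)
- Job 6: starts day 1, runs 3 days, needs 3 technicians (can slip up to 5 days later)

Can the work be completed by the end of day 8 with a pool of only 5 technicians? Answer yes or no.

The minimum achievable peak is 6; 5 < 6, so no feasible schedule stays within the cap.

no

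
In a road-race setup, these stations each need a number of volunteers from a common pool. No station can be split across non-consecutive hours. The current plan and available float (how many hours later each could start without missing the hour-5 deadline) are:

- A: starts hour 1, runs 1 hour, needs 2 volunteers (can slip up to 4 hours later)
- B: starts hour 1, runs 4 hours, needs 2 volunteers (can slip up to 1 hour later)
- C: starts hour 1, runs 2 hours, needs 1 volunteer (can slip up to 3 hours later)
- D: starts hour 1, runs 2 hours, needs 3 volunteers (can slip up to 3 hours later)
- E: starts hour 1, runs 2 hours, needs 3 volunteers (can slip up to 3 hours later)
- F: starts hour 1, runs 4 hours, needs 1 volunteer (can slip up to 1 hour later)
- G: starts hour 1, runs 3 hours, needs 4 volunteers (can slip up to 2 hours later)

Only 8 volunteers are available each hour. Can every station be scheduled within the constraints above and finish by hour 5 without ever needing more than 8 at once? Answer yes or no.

The minimum achievable peak is 9; 8 < 9, so no feasible schedule stays within the cap.

no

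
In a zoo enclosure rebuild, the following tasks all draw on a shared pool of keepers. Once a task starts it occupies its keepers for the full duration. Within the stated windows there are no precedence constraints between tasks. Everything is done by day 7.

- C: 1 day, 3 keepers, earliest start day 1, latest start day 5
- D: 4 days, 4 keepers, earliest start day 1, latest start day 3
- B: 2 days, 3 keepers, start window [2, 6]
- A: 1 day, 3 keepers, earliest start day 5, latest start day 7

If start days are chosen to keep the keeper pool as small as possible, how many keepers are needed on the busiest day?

Early-start (C@1, D@1, B@2, A@5) gives peak 7: d1:7  d2:7  d3:7  d4:4  d5:3  d6:0  d7:0.
Shift D→2, B→6, A→6.
Schedule C@1, D@2, B@6, A@6: d1:3  d2:4  d3:4  d4:4  d5:4  d6:6  d7:3 — peak 6.

6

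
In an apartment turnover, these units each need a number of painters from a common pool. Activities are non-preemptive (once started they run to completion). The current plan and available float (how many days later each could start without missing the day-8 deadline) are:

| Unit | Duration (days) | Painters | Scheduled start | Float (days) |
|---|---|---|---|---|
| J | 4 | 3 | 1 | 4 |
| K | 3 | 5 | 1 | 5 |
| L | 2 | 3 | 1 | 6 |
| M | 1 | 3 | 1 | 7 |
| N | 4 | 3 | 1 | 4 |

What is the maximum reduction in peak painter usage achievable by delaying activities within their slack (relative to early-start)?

9

Early-start peak: d1:17  d2:14  d3:11  d4:6  d5:0  d6:0  d7:0  d8:0 ⇒ 17.
Leveled (J@1, K@1, L@4, M@6, N@5): d1:8  d2:8  d3:8  d4:6  d5:6  d6:6  d7:3  d8:3 ⇒ 8.
Reduction 17 − 8 = 9.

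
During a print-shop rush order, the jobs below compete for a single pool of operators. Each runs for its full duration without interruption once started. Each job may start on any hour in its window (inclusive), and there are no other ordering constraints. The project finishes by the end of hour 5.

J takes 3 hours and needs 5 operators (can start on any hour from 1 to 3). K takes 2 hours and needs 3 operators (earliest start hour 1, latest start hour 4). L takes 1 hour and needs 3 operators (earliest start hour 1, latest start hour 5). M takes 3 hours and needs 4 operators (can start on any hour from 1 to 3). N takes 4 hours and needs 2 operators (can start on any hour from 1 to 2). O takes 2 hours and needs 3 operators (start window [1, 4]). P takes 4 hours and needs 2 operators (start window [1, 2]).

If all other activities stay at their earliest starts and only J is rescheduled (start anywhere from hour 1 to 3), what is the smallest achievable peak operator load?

J@1: h1:22  h2:19  h3:13  h4:4  h5:0 → peak 22
J@2: h1:17  h2:19  h3:13  h4:9  h5:0 → peak 19
J@3: h1:17  h2:14  h3:13  h4:9  h5:5 → peak 17
Best is J@3, peak 17.

17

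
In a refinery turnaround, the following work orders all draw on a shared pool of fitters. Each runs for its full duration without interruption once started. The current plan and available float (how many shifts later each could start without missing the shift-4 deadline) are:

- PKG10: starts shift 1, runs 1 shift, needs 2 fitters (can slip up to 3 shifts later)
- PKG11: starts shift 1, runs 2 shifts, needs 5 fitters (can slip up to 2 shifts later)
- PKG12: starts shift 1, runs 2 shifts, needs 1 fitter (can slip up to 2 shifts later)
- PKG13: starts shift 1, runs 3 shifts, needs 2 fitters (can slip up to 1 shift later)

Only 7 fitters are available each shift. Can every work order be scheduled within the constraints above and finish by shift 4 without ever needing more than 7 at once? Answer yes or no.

Schedule PKG10@1, PKG11@1, PKG12@3, PKG13@2: s1:7  s2:7  s3:3  s4:3 — peak 7 ≤ 7.

yes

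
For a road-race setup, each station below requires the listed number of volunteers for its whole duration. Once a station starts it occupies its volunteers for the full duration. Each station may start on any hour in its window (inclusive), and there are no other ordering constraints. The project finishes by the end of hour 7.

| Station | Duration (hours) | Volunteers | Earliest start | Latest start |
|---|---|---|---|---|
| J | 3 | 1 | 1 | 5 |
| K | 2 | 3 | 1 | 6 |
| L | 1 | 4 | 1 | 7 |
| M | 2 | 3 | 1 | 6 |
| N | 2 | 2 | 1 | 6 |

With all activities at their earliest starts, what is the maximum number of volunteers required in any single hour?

Early-start schedule: J@1, K@1, L@1, M@1, N@1.
Load per hour: hour 1: 13, hour 2: 9, hour 3: 1, hour 4: 0, hour 5: 0, hour 6: 0, hour 7: 0.
Peak is 13.

13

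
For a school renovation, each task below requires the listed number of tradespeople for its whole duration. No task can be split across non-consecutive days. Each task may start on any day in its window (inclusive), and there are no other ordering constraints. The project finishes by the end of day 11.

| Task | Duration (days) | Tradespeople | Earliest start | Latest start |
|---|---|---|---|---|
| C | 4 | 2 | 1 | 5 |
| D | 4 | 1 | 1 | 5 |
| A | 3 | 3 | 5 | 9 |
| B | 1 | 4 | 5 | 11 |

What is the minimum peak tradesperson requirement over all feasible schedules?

4

Early-start (C@1, D@1, A@5, B@5) gives peak 7: d1:3  d2:3  d3:3  d4:3  d5:7  d6:3  d7:3  d8:0  d9:0  d10:0  d11:0.
Shift B→8.
Schedule C@1, D@1, A@5, B@8: d1:3  d2:3  d3:3  d4:3  d5:3  d6:3  d7:3  d8:4  d9:0  d10:0  d11:0 — peak 4.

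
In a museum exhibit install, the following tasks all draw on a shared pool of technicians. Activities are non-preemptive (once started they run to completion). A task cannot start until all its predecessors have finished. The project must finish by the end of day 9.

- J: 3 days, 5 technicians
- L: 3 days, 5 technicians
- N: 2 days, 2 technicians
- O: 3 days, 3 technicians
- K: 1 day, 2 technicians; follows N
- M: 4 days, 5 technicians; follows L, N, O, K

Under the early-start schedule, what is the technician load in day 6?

At early start, day 6 has: M.
Demand: 5 = 5.

5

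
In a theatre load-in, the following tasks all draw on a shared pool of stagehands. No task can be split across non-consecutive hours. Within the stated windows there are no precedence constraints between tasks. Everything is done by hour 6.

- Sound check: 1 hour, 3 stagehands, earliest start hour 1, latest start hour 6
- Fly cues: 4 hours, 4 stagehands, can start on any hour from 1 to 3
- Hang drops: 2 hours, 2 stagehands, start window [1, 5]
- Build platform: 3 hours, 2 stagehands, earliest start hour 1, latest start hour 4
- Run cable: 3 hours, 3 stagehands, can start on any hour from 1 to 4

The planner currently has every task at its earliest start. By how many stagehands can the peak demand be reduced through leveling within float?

7

Early-start peak: h1:14  h2:11  h3:9  h4:4  h5:0  h6:0 ⇒ 14.
Leveled (Sound check@1, Fly cues@3, Hang drops@1, Build platform@1, Run cable@4): h1:7  h2:4  h3:6  h4:7  h5:7  h6:7 ⇒ 7.
Reduction 14 − 7 = 7.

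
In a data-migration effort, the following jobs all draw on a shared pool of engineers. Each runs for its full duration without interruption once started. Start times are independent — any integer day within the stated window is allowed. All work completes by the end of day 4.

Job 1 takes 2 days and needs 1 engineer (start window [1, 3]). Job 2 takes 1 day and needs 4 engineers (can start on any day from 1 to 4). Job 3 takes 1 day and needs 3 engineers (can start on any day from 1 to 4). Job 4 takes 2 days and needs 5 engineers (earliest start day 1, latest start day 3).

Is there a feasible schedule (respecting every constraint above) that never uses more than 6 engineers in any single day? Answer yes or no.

yes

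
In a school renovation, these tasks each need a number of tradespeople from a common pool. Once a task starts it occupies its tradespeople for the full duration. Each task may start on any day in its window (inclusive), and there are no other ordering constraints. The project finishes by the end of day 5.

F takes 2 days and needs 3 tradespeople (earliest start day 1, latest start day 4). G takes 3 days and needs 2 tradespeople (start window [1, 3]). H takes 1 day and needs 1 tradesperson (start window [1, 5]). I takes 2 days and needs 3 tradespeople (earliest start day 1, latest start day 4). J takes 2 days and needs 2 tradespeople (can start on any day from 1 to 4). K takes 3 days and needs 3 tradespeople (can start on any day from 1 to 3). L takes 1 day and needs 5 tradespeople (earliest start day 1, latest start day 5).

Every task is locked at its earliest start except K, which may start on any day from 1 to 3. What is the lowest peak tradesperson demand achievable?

16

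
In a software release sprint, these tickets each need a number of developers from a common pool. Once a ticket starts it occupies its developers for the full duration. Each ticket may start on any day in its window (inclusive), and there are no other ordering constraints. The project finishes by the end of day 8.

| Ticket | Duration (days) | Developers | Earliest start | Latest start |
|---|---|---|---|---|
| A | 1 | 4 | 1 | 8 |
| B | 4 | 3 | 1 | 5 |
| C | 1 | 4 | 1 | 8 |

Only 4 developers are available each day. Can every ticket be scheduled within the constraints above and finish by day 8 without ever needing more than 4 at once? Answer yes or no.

yes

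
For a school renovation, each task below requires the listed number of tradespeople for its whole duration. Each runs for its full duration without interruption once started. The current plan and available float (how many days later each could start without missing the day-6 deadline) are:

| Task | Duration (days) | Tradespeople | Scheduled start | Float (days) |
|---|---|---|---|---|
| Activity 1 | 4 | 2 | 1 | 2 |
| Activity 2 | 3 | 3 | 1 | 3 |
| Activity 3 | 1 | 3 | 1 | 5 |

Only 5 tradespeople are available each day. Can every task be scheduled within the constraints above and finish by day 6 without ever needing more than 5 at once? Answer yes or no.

yes

Schedule Activity 1@1, Activity 2@1, Activity 3@4: d1:5  d2:5  d3:5  d4:5  d5:0  d6:0 — peak 5 ≤ 5.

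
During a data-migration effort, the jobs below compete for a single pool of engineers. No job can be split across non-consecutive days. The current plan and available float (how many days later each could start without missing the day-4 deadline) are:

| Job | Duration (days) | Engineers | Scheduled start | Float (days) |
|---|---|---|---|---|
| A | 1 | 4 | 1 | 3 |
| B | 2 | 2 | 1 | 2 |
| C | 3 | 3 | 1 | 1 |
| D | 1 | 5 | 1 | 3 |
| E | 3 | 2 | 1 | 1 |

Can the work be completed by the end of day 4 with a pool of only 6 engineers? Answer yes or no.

no

Total engineer-days = 28; over 4 days the average is 28/4 > 6, so some day must exceed 6.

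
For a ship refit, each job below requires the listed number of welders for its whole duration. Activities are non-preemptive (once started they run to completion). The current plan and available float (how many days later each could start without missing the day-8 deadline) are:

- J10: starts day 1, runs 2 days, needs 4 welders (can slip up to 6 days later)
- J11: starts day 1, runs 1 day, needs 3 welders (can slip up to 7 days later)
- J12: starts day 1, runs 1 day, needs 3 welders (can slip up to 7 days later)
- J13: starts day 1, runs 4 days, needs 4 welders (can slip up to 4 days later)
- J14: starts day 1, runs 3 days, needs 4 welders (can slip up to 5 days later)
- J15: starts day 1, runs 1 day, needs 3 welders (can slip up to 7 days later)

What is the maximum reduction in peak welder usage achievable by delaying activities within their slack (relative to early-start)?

13

Early-start peak: d1:21  d2:12  d3:8  d4:4  d5:0  d6:0  d7:0  d8:0 ⇒ 21.
Leveled (J10@1, J11@1, J12@2, J13@3, J14@3, J15@6): d1:7  d2:7  d3:8  d4:8  d5:8  d6:7  d7:0  d8:0 ⇒ 8.
Reduction 21 − 8 = 13.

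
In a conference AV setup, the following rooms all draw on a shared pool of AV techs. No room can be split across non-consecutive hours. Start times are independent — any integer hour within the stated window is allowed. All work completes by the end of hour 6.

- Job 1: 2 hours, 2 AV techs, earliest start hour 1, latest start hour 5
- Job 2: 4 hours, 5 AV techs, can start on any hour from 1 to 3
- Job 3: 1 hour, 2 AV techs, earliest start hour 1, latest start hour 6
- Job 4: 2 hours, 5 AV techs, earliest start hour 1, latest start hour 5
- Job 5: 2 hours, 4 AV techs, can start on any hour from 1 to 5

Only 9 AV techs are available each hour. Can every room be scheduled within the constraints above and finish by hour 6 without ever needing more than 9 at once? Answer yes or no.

yes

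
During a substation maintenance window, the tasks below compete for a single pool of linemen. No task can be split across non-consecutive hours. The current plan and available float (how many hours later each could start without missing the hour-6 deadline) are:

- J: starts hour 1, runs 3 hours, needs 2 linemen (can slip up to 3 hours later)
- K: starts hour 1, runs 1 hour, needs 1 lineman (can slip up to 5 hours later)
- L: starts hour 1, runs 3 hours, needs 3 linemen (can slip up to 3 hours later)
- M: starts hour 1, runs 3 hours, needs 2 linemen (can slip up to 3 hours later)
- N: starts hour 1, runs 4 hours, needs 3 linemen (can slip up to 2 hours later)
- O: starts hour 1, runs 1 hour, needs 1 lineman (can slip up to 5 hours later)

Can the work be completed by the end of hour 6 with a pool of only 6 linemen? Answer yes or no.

The minimum achievable peak is 7; 6 < 7, so no feasible schedule stays within the cap.

no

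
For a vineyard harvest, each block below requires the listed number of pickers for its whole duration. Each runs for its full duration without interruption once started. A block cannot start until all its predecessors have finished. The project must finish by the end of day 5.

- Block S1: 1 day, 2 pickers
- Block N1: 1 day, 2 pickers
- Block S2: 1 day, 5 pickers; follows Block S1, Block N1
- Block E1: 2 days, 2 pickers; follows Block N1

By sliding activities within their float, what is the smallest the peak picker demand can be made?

Early-start (Block S1@1, Block N1@1, Block S2@2, Block E1@2) gives peak 7: d1:4  d2:7  d3:2  d4:0  d5:0.
Shift Block E1→3.
Schedule Block S1@1, Block N1@1, Block S2@2, Block E1@3: d1:4  d2:5  d3:2  d4:2  d5:0 — peak 5.

5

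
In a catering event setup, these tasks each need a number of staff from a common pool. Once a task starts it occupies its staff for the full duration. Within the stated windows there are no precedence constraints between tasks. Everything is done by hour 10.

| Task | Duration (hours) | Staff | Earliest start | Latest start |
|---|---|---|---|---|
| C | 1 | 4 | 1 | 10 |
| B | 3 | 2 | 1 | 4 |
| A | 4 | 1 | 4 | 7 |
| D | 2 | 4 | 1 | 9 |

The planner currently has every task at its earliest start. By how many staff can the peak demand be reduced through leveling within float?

6

Early-start peak: h1:10  h2:6  h3:2  h4:1  h5:1  h6:1  h7:1  h8:0  h9:0  h10:0 ⇒ 10.
Leveled (C@1, B@2, A@4, D@8): h1:4  h2:2  h3:2  h4:3  h5:1  h6:1  h7:1  h8:4  h9:4  h10:0 ⇒ 4.
Reduction 10 − 4 = 6.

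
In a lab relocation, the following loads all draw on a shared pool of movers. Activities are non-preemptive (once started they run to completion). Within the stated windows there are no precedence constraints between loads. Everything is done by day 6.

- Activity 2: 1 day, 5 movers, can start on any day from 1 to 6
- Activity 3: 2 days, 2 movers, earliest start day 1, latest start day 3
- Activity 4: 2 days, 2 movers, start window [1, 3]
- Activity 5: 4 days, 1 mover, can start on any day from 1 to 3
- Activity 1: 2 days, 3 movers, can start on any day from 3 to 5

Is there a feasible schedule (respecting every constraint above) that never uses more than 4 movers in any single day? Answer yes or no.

The minimum achievable peak is 5; 4 < 5, so no feasible schedule stays within the cap.

no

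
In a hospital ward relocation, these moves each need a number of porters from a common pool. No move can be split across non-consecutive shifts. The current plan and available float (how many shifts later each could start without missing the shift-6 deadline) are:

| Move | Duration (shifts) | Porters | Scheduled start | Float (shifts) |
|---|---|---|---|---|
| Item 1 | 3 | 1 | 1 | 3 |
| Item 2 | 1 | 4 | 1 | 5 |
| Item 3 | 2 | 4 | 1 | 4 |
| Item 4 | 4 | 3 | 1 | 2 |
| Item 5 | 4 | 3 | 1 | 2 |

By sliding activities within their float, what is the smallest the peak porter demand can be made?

Early-start (Item 1@1, Item 2@1, Item 3@1, Item 4@1, Item 5@1) gives peak 15: s1:15  s2:11  s3:7  s4:6  s5:0  s6:0.
Shift Item 1→2, Item 3→5, Item 5→2.
Schedule Item 1@2, Item 2@1, Item 3@5, Item 4@1, Item 5@2: s1:7  s2:7  s3:7  s4:7  s5:7  s6:4 — peak 7.
Total porter-shifts = 39 over 6 shifts ⇒ peak ≥ ⌈39/6⌉ = 7, so 7 is optimal.

7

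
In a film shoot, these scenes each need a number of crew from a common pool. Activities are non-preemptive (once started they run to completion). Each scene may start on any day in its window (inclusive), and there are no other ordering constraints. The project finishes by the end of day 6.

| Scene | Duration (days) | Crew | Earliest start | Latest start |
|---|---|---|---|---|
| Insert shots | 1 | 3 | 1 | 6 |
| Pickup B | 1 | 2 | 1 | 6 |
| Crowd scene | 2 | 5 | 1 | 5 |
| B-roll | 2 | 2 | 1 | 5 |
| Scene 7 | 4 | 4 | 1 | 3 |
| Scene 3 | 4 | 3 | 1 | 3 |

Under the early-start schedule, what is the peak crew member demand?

19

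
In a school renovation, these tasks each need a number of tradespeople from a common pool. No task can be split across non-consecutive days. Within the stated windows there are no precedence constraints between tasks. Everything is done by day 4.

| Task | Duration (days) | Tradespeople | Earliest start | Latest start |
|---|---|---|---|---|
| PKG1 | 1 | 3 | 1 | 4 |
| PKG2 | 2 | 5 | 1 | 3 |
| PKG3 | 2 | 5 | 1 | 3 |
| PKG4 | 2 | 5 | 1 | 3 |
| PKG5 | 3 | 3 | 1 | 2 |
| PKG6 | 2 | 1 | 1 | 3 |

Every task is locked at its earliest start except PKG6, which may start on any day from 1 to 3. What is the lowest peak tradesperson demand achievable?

PKG6@1: d1:22  d2:19  d3:3  d4:0 → peak 22
PKG6@2: d1:21  d2:19  d3:4  d4:0 → peak 21
PKG6@3: d1:21  d2:18  d3:4  d4:1 → peak 21
Best is PKG6@2, peak 21.

21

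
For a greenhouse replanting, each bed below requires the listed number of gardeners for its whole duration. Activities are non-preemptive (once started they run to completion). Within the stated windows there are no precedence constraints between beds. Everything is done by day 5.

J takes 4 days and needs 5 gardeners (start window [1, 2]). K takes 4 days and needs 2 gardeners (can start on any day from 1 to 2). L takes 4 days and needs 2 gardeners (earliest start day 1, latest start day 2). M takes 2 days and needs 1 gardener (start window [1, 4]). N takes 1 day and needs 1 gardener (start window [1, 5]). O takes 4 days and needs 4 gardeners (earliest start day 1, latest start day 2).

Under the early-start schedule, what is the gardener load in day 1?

15

At early start, day 1 has: J, K, L, M, N, O.
Demand: 5 + 2 + 2 + 1 + 1 + 4 = 15.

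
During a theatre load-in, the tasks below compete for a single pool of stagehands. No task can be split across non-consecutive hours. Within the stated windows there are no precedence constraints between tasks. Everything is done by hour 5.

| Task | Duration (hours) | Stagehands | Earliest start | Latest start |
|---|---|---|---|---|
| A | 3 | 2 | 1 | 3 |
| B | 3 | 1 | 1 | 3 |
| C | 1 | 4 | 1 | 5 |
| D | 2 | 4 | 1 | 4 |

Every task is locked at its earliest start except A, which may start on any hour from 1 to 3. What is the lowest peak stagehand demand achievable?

9

A@1: h1:11  h2:7  h3:3  h4:0  h5:0 → peak 11
A@2: h1:9  h2:7  h3:3  h4:2  h5:0 → peak 9
A@3: h1:9  h2:5  h3:3  h4:2  h5:2 → peak 9
Best is A@2, peak 9.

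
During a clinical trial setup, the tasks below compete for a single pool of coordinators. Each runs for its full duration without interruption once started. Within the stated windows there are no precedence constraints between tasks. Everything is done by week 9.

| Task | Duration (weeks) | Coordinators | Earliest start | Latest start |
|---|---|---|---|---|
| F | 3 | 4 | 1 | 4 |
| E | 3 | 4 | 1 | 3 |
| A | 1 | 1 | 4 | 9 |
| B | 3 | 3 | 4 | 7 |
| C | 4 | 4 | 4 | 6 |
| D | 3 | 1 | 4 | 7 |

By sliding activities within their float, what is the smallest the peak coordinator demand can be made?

Early-start (F@1, E@1, A@4, B@4, C@4, D@4) gives peak 9: w1:8  w2:8  w3:8  w4:9  w5:8  w6:8  w7:4  w8:0  w9:0.
Shift D→5.
Schedule F@1, E@1, A@4, B@4, C@4, D@5: w1:8  w2:8  w3:8  w4:8  w5:8  w6:8  w7:5  w8:0  w9:0 — peak 8.

8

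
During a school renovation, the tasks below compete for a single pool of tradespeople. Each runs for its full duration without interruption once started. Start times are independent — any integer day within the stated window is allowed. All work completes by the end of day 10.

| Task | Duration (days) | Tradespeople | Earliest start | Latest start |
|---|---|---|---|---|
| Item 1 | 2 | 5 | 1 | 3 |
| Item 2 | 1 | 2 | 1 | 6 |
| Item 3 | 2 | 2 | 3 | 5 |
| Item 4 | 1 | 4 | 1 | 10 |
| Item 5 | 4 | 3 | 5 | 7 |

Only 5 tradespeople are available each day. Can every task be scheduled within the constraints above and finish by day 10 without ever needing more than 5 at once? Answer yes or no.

yes

Schedule Item 1@1, Item 2@3, Item 3@3, Item 4@5, Item 5@6: d1:5  d2:5  d3:4  d4:2  d5:4  d6:3  d7:3  d8:3  d9:3  d10:0 — peak 5 ≤ 5.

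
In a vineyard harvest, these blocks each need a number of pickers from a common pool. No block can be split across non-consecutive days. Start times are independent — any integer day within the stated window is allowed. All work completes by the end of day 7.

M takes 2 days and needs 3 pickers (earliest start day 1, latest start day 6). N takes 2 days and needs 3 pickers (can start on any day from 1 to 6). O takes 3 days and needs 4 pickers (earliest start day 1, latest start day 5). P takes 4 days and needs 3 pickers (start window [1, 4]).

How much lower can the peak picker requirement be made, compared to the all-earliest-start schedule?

7

Early-start peak: d1:13  d2:13  d3:7  d4:3  d5:0  d6:0  d7:0 ⇒ 13.
Leveled (M@1, N@3, O@5, P@1): d1:6  d2:6  d3:6  d4:6  d5:4  d6:4  d7:4 ⇒ 6.
Reduction 13 − 6 = 7.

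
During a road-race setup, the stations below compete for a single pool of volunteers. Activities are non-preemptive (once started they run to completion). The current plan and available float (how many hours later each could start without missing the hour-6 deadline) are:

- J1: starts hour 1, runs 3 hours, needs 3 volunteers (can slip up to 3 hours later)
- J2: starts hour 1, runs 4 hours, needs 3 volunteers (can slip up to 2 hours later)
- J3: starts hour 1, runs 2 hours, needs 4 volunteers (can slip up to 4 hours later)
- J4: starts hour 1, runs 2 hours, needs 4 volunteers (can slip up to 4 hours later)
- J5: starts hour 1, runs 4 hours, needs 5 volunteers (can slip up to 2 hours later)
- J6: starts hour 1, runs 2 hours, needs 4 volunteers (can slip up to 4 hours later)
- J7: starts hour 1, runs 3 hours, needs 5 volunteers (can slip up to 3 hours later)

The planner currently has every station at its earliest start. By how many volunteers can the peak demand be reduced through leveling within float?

14

Early-start peak: h1:28  h2:28  h3:16  h4:8  h5:0  h6:0 ⇒ 28.
Leveled (J1@1, J2@1, J3@1, J4@1, J5@3, J6@5, J7@4): h1:14  h2:14  h3:11  h4:13  h5:14  h6:14 ⇒ 14.
Reduction 28 − 14 = 14.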